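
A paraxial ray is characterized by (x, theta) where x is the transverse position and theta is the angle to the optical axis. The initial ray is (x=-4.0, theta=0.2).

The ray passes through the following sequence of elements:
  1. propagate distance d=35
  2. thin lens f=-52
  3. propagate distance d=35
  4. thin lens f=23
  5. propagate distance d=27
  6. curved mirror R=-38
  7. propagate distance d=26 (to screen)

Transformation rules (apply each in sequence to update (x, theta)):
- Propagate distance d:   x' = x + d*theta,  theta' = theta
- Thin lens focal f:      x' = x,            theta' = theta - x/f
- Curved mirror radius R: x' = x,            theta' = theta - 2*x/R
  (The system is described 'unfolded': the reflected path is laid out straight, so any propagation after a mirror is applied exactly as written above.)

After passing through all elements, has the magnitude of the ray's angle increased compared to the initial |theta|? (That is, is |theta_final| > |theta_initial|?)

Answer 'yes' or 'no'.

Initial: x=-4.0000 theta=0.2000
After 1 (propagate distance d=35): x=3.0000 theta=0.2000
After 2 (thin lens f=-52): x=3.0000 theta=67/260 (≈0.2577)
After 3 (propagate distance d=35): x=625/52 (≈12.0192) theta=67/260 (≈0.2577)
After 4 (thin lens f=23): x=625/52 (≈12.0192) theta=-396/1495 (≈-0.2649)
After 5 (propagate distance d=27): x=2239/460 (≈4.8674) theta=-396/1495 (≈-0.2649)
After 6 (curved mirror R=-38): x=2239/460 (≈4.8674) theta=-43/4940 (≈-0.0087)
After 7 (propagate distance d=26 (to screen)): x=40563/8740 (≈4.6411) theta=-43/4940 (≈-0.0087)
|theta_initial|=0.2000 |theta_final|=43/4940 (≈0.0087) -> not increased

Answer: no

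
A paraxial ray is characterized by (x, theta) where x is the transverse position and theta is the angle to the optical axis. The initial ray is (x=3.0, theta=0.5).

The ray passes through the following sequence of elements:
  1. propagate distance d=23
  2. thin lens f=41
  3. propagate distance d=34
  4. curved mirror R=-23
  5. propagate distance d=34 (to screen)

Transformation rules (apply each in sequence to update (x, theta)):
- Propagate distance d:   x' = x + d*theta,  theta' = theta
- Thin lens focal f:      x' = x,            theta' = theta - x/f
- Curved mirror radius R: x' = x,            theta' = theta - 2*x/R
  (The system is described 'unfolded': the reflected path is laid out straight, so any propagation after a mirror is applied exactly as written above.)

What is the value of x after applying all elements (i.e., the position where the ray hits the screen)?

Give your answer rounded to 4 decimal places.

Initial: x=3.0000 theta=0.5000
After 1 (propagate distance d=23): x=14.5000 theta=0.5000
After 2 (thin lens f=41): x=14.5000 theta=6/41 (≈0.1463)
After 3 (propagate distance d=34): x=1597/82 (≈19.4756) theta=6/41 (≈0.1463)
After 4 (curved mirror R=-23): x=1597/82 (≈19.4756) theta=1735/943 (≈1.8399)
After 5 (propagate distance d=34 (to screen)): x=154711/1886 (≈82.0313) theta=1735/943 (≈1.8399)
Rounded to 4 decimal places: x = 82.0313

Answer: 82.0313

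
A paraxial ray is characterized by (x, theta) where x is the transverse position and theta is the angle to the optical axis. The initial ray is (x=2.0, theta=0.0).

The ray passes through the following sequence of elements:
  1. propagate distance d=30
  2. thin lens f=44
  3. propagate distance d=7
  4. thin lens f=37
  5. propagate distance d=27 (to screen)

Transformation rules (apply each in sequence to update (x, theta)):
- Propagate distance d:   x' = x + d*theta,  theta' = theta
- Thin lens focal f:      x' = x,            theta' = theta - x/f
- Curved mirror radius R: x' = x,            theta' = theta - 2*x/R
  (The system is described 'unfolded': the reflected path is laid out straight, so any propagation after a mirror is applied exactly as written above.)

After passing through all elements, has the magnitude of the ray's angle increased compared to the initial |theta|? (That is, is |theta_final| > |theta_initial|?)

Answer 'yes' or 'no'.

Initial: x=2.0000 theta=0.0000
After 1 (propagate distance d=30): x=2.0000 theta=0.0000
After 2 (thin lens f=44): x=2.0000 theta=-1/22 (≈-0.0455)
After 3 (propagate distance d=7): x=37/22 (≈1.6818) theta=-1/22 (≈-0.0455)
After 4 (thin lens f=37): x=37/22 (≈1.6818) theta=-1/11 (≈-0.0909)
After 5 (propagate distance d=27 (to screen)): x=-17/22 (≈-0.7727) theta=-1/11 (≈-0.0909)
|theta_initial|=0.0000 |theta_final|=1/11 (≈0.0909) -> increased

Answer: yes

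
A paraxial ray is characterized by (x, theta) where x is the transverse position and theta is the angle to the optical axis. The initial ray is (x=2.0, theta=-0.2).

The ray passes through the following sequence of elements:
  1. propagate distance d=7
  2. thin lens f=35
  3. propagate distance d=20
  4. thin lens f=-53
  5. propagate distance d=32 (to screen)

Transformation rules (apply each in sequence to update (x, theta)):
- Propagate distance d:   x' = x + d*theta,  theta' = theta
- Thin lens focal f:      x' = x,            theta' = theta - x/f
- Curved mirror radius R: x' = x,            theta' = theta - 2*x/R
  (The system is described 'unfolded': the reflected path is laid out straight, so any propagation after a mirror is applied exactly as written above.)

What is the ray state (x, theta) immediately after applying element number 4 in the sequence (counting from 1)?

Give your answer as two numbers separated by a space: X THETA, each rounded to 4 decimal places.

Answer: -3.7429 -0.2878

Derivation:
Initial: x=2.0000 theta=-0.2000
After 1 (propagate distance d=7): x=0.6000 theta=-0.2000
After 2 (thin lens f=35): x=0.6000 theta=-38/175 (≈-0.2171)
After 3 (propagate distance d=20): x=-131/35 (≈-3.7429) theta=-38/175 (≈-0.2171)
After 4 (thin lens f=-53): x=-131/35 (≈-3.7429) theta=-2669/9275 (≈-0.2878)
Rounded to 4 decimal places: x = -3.7429, theta = -0.2878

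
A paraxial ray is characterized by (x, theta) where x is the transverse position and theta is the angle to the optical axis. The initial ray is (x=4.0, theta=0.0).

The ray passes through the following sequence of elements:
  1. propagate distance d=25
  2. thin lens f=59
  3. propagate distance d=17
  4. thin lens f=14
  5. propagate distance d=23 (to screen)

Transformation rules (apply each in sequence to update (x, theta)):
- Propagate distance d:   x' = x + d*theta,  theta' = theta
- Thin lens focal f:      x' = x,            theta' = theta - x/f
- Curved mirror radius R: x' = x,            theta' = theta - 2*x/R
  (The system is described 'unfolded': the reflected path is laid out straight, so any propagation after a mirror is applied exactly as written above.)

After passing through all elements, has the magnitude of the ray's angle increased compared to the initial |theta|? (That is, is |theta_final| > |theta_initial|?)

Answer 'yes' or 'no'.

Initial: x=4.0000 theta=0.0000
After 1 (propagate distance d=25): x=4.0000 theta=0.0000
After 2 (thin lens f=59): x=4.0000 theta=-4/59 (≈-0.0678)
After 3 (propagate distance d=17): x=168/59 (≈2.8475) theta=-4/59 (≈-0.0678)
After 4 (thin lens f=14): x=168/59 (≈2.8475) theta=-16/59 (≈-0.2712)
After 5 (propagate distance d=23 (to screen)): x=-200/59 (≈-3.3898) theta=-16/59 (≈-0.2712)
|theta_initial|=0.0000 |theta_final|=16/59 (≈0.2712) -> increased

Answer: yes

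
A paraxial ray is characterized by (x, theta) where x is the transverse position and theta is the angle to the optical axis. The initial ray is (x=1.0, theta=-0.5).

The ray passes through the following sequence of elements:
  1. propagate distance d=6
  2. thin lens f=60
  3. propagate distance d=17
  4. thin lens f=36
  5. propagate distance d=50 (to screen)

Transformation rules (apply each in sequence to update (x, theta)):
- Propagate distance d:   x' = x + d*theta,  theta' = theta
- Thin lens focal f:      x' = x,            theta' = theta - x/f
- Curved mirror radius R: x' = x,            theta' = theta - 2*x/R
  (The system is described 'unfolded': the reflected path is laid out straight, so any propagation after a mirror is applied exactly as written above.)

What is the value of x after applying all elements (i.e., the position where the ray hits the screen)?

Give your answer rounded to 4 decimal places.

Initial: x=1.0000 theta=-0.5000
After 1 (propagate distance d=6): x=-2.0000 theta=-0.5000
After 2 (thin lens f=60): x=-2.0000 theta=-7/15 (≈-0.4667)
After 3 (propagate distance d=17): x=-149/15 (≈-9.9333) theta=-7/15 (≈-0.4667)
After 4 (thin lens f=36): x=-149/15 (≈-9.9333) theta=-103/540 (≈-0.1907)
After 5 (propagate distance d=50 (to screen)): x=-5257/270 (≈-19.4704) theta=-103/540 (≈-0.1907)
Rounded to 4 decimal places: x = -19.4704

Answer: -19.4704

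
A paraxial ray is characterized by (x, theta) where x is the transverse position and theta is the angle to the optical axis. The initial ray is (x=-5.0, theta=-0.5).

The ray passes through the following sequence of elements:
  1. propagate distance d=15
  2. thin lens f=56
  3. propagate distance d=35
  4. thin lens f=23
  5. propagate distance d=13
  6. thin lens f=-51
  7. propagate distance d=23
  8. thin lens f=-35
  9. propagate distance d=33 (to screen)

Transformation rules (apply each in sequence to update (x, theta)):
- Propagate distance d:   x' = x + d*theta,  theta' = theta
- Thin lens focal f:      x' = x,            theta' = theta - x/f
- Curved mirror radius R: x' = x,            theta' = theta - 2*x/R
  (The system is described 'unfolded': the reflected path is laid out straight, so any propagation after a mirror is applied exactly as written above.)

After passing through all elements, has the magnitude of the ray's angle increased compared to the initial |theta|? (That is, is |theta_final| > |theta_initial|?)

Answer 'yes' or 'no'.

Initial: x=-5.0000 theta=-0.5000
After 1 (propagate distance d=15): x=-12.5000 theta=-0.5000
After 2 (thin lens f=56): x=-12.5000 theta=-31/112 (≈-0.2768)
After 3 (propagate distance d=35): x=-22.1875 theta=-31/112 (≈-0.2768)
After 4 (thin lens f=23): x=-22.1875 theta=443/644 (≈0.6879)
After 5 (propagate distance d=13): x=-34119/2576 (≈-13.2450) theta=443/644 (≈0.6879)
After 6 (thin lens f=-51): x=-34119/2576 (≈-13.2450) theta=1103/2576 (≈0.4282)
After 7 (propagate distance d=23): x=-625/184 (≈-3.3967) theta=1103/2576 (≈0.4282)
After 8 (thin lens f=-35): x=-625/184 (≈-3.3967) theta=853/2576 (≈0.3311)
After 9 (propagate distance d=33 (to screen)): x=19399/2576 (≈7.5307) theta=853/2576 (≈0.3311)
|theta_initial|=0.5000 |theta_final|=853/2576 (≈0.3311) -> not increased

Answer: no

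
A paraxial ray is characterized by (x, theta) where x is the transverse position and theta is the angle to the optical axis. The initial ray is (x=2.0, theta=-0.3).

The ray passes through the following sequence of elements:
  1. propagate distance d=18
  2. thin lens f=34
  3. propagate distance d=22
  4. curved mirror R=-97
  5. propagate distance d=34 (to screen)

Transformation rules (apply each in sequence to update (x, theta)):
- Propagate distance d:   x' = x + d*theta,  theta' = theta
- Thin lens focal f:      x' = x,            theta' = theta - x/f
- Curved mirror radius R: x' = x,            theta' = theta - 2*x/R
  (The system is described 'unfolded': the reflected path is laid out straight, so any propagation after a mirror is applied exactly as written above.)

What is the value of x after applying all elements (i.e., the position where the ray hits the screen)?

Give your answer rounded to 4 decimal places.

Initial: x=2.0000 theta=-0.3000
After 1 (propagate distance d=18): x=-3.4000 theta=-0.3000
After 2 (thin lens f=34): x=-3.4000 theta=-0.2000
After 3 (propagate distance d=22): x=-7.8000 theta=-0.2000
After 4 (curved mirror R=-97): x=-7.8000 theta=-35/97 (≈-0.3608)
After 5 (propagate distance d=34 (to screen)): x=-9733/485 (≈-20.0680) theta=-35/97 (≈-0.3608)
Rounded to 4 decimal places: x = -20.0680

Answer: -20.0680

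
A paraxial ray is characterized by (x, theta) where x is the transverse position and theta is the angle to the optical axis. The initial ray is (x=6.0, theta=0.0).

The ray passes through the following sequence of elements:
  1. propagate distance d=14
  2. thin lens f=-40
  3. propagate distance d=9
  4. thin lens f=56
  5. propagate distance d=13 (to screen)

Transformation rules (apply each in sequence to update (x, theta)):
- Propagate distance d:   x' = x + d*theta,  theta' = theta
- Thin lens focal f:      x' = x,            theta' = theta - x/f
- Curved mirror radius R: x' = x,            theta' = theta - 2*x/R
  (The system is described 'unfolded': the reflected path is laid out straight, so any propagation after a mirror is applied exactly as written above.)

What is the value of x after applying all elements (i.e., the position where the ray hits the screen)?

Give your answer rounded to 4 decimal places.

Answer: 7.5938

Derivation:
Initial: x=6.0000 theta=0.0000
After 1 (propagate distance d=14): x=6.0000 theta=0.0000
After 2 (thin lens f=-40): x=6.0000 theta=0.1500
After 3 (propagate distance d=9): x=7.3500 theta=0.1500
After 4 (thin lens f=56): x=7.3500 theta=3/160 (≈0.0188)
After 5 (propagate distance d=13 (to screen)): x=243/32 (≈7.5938) theta=3/160 (≈0.0188)
Rounded to 4 decimal places: x = 7.5938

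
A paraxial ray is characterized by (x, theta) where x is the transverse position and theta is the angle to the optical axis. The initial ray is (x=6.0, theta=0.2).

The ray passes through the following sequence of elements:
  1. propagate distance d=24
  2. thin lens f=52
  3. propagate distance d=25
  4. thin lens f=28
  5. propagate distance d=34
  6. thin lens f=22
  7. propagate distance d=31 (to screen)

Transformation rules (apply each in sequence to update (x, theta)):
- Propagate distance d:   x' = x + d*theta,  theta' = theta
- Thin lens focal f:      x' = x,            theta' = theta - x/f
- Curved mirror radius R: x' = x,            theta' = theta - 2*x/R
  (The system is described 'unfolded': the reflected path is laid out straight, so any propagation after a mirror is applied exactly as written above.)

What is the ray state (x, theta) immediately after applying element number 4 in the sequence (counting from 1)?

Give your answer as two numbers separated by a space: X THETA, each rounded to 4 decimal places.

Initial: x=6.0000 theta=0.2000
After 1 (propagate distance d=24): x=10.8000 theta=0.2000
After 2 (thin lens f=52): x=10.8000 theta=-1/130 (≈-0.0077)
After 3 (propagate distance d=25): x=1379/130 (≈10.6077) theta=-1/130 (≈-0.0077)
After 4 (thin lens f=28): x=1379/130 (≈10.6077) theta=-201/520 (≈-0.3865)
Rounded to 4 decimal places: x = 10.6077, theta = -0.3865

Answer: 10.6077 -0.3865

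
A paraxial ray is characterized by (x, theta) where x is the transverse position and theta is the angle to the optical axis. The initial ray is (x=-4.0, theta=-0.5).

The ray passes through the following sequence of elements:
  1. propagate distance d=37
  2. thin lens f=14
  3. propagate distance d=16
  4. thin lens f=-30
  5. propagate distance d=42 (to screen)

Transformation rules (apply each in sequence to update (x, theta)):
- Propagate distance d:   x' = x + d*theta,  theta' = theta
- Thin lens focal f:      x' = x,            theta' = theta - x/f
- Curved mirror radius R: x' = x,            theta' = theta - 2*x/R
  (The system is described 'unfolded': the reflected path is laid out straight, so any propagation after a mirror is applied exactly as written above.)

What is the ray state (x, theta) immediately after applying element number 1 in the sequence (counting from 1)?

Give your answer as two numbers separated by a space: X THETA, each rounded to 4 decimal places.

Answer: -22.5000 -0.5000

Derivation:
Initial: x=-4.0000 theta=-0.5000
After 1 (propagate distance d=37): x=-22.5000 theta=-0.5000
Rounded to 4 decimal places: x = -22.5000, theta = -0.5000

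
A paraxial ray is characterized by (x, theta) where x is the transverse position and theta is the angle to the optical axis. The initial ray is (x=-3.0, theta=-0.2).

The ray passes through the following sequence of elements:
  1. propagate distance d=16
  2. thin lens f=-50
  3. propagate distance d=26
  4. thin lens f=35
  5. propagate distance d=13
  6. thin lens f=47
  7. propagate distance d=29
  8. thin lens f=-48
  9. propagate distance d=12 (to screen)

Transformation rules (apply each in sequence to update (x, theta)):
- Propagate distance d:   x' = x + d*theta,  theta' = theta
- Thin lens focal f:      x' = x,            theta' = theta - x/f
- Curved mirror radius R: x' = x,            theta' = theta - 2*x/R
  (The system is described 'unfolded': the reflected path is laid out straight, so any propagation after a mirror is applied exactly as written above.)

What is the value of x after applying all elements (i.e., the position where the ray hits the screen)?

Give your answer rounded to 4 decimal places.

Answer: 1.5327

Derivation:
Initial: x=-3.0000 theta=-0.2000
After 1 (propagate distance d=16): x=-6.2000 theta=-0.2000
After 2 (thin lens f=-50): x=-6.2000 theta=-0.3240
After 3 (propagate distance d=26): x=-14.6240 theta=-0.3240
After 4 (thin lens f=35): x=-14.6240 theta=821/8750 (≈0.0938)
After 5 (propagate distance d=13): x=-117287/8750 (≈-13.4042) theta=821/8750 (≈0.0938)
After 6 (thin lens f=47): x=-117287/8750 (≈-13.4042) theta=77937/205625 (≈0.3790)
After 7 (propagate distance d=29): x=-992143/411250 (≈-2.4125) theta=77937/205625 (≈0.3790)
After 8 (thin lens f=-48): x=-992143/411250 (≈-2.4125) theta=6489809/19740000 (≈0.3288)
After 9 (propagate distance d=12 (to screen)): x=2521237/1645000 (≈1.5327) theta=6489809/19740000 (≈0.3288)
Rounded to 4 decimal places: x = 1.5327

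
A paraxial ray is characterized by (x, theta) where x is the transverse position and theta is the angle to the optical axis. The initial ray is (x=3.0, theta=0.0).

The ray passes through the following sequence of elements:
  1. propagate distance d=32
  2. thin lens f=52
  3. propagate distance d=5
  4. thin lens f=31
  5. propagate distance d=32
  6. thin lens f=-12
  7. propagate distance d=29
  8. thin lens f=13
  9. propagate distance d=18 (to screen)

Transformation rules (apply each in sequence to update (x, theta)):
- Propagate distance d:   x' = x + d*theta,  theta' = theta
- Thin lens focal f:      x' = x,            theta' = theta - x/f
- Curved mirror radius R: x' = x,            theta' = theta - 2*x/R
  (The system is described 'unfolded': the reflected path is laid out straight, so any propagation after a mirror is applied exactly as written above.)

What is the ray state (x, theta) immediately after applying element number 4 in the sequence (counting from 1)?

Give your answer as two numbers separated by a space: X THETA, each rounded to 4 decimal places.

Answer: 2.7115 -0.1452

Derivation:
Initial: x=3.0000 theta=0.0000
After 1 (propagate distance d=32): x=3.0000 theta=0.0000
After 2 (thin lens f=52): x=3.0000 theta=-3/52 (≈-0.0577)
After 3 (propagate distance d=5): x=141/52 (≈2.7115) theta=-3/52 (≈-0.0577)
After 4 (thin lens f=31): x=141/52 (≈2.7115) theta=-9/62 (≈-0.1452)
Rounded to 4 decimal places: x = 2.7115, theta = -0.1452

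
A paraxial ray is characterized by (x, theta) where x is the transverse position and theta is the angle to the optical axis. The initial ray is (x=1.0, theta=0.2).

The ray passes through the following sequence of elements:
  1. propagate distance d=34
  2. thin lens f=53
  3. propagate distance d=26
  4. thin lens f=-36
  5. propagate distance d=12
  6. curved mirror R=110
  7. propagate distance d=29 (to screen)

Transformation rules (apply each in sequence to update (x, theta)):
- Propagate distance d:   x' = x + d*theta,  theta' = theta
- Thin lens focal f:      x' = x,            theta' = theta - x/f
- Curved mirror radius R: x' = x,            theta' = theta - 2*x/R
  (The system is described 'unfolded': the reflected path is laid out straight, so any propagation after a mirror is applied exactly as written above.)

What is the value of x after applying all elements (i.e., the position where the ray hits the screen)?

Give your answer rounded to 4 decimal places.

Answer: 15.0037

Derivation:
Initial: x=1.0000 theta=0.2000
After 1 (propagate distance d=34): x=7.8000 theta=0.2000
After 2 (thin lens f=53): x=7.8000 theta=14/265 (≈0.0528)
After 3 (propagate distance d=26): x=2431/265 (≈9.1736) theta=14/265 (≈0.0528)
After 4 (thin lens f=-36): x=2431/265 (≈9.1736) theta=587/1908 (≈0.3077)
After 5 (propagate distance d=12): x=10228/795 (≈12.8654) theta=587/1908 (≈0.3077)
After 6 (curved mirror R=110): x=10228/795 (≈12.8654) theta=38689/524700 (≈0.0737)
After 7 (propagate distance d=29 (to screen)): x=148537/9900 (≈15.0037) theta=38689/524700 (≈0.0737)
Rounded to 4 decimal places: x = 15.0037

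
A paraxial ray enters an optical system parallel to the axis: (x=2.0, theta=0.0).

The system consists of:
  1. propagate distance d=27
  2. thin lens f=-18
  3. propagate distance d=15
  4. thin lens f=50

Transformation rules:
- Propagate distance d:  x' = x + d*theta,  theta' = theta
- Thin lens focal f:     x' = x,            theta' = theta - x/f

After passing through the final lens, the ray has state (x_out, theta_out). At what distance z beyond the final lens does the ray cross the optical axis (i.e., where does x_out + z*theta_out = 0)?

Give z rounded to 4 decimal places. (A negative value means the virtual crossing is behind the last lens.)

Initial: x=2.0000 theta=0.0000
After 1 (propagate distance d=27): x=2.0000 theta=0.0000
After 2 (thin lens f=-18): x=2.0000 theta=1/9 (≈0.1111)
After 3 (propagate distance d=15): x=11/3 (≈3.6667) theta=1/9 (≈0.1111)
After 4 (thin lens f=50): x=11/3 (≈3.6667) theta=17/450 (≈0.0378)
z_focus = -x_out/theta_out = -(11/3)/(17/450) = -1650/17 ≈ -97.0588
Rounded to 4 decimal places: z = -97.0588

Answer: -97.0588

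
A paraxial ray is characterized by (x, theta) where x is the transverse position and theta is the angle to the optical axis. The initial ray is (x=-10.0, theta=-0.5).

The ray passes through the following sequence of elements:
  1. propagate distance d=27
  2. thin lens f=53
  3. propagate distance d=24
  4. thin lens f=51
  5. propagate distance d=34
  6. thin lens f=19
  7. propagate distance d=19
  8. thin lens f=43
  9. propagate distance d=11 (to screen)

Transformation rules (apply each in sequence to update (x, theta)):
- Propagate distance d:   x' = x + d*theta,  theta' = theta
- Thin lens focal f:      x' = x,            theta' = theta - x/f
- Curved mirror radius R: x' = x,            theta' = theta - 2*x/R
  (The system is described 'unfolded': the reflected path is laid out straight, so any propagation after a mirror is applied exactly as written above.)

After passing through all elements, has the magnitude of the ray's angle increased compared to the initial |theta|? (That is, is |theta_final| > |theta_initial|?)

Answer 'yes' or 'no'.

Initial: x=-10.0000 theta=-0.5000
After 1 (propagate distance d=27): x=-23.5000 theta=-0.5000
After 2 (thin lens f=53): x=-23.5000 theta=-3/53 (≈-0.0566)
After 3 (propagate distance d=24): x=-2635/106 (≈-24.8585) theta=-3/53 (≈-0.0566)
After 4 (thin lens f=51): x=-2635/106 (≈-24.8585) theta=137/318 (≈0.4308)
After 5 (propagate distance d=34): x=-3247/318 (≈-10.2107) theta=137/318 (≈0.4308)
After 6 (thin lens f=19): x=-3247/318 (≈-10.2107) theta=975/1007 (≈0.9682)
After 7 (propagate distance d=19): x=2603/318 (≈8.1855) theta=975/1007 (≈0.9682)
After 8 (thin lens f=43): x=2603/318 (≈8.1855) theta=202093/259806 (≈0.7779)
After 9 (propagate distance d=11 (to screen)): x=2174837/129903 (≈16.7420) theta=202093/259806 (≈0.7779)
|theta_initial|=0.5000 |theta_final|=202093/259806 (≈0.7779) -> increased

Answer: yes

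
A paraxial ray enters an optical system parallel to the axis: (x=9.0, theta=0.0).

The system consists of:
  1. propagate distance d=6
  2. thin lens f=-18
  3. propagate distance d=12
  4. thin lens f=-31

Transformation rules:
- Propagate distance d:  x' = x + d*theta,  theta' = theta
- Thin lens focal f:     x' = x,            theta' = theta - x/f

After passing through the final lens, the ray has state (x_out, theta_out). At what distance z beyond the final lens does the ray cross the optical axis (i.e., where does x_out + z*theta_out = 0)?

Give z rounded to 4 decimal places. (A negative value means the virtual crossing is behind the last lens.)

Initial: x=9.0000 theta=0.0000
After 1 (propagate distance d=6): x=9.0000 theta=0.0000
After 2 (thin lens f=-18): x=9.0000 theta=0.5000
After 3 (propagate distance d=12): x=15.0000 theta=0.5000
After 4 (thin lens f=-31): x=15.0000 theta=61/62 (≈0.9839)
z_focus = -x_out/theta_out = -(15.0000)/(61/62) = -930/61 ≈ -15.2459
Rounded to 4 decimal places: z = -15.2459

Answer: -15.2459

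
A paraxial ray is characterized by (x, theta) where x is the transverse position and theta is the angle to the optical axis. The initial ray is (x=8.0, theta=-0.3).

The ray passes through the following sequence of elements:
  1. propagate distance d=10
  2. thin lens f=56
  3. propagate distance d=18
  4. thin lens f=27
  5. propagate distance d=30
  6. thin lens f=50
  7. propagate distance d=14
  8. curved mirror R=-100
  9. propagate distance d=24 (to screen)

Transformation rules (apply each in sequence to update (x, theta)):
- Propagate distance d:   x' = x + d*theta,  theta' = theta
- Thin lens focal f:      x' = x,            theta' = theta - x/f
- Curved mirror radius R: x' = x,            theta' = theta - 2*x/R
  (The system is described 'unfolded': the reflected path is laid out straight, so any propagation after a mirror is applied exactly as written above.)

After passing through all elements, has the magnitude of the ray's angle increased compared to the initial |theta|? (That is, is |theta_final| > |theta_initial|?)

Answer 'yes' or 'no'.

Initial: x=8.0000 theta=-0.3000
After 1 (propagate distance d=10): x=5.0000 theta=-0.3000
After 2 (thin lens f=56): x=5.0000 theta=-109/280 (≈-0.3893)
After 3 (propagate distance d=18): x=-281/140 (≈-2.0071) theta=-109/280 (≈-0.3893)
After 4 (thin lens f=27): x=-281/140 (≈-2.0071) theta=-2381/7560 (≈-0.3149)
After 5 (propagate distance d=30): x=-1031/90 (≈-11.4556) theta=-2381/7560 (≈-0.3149)
After 6 (thin lens f=50): x=-1031/90 (≈-11.4556) theta=-16223/189000 (≈-0.0858)
After 7 (propagate distance d=14): x=-170873/13500 (≈-12.6573) theta=-16223/189000 (≈-0.0858)
After 8 (curved mirror R=-100): x=-170873/13500 (≈-12.6573) theta=-800843/2362500 (≈-0.3390)
After 9 (propagate distance d=24 (to screen)): x=-49123007/2362500 (≈-20.7928) theta=-800843/2362500 (≈-0.3390)
|theta_initial|=0.3000 |theta_final|=800843/2362500 (≈0.3390) -> increased

Answer: yes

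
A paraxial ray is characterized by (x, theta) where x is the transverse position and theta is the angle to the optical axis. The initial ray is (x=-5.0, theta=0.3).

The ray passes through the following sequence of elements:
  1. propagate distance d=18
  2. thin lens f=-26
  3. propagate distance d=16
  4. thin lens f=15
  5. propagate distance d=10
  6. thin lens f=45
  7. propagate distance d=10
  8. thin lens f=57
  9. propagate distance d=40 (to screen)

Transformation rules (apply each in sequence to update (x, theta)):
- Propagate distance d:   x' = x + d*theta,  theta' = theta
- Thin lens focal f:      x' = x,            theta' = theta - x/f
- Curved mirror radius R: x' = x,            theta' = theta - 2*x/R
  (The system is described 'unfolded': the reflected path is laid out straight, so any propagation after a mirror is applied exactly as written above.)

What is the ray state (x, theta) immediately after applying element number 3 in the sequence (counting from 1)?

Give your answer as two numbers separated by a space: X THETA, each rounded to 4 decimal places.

Initial: x=-5.0000 theta=0.3000
After 1 (propagate distance d=18): x=0.4000 theta=0.3000
After 2 (thin lens f=-26): x=0.4000 theta=41/130 (≈0.3154)
After 3 (propagate distance d=16): x=354/65 (≈5.4462) theta=41/130 (≈0.3154)
Rounded to 4 decimal places: x = 5.4462, theta = 0.3154

Answer: 5.4462 0.3154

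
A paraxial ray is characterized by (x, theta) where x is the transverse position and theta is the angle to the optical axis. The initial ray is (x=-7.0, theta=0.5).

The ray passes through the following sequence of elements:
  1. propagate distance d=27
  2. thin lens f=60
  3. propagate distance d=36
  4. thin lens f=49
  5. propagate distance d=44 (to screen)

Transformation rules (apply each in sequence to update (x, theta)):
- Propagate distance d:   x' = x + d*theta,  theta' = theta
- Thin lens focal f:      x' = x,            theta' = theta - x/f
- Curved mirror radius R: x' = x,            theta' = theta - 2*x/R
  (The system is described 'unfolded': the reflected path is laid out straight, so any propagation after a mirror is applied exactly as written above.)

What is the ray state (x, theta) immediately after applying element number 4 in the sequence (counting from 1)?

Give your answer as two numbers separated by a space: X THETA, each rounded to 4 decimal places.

Answer: 20.6000 -0.0287

Derivation:
Initial: x=-7.0000 theta=0.5000
After 1 (propagate distance d=27): x=6.5000 theta=0.5000
After 2 (thin lens f=60): x=6.5000 theta=47/120 (≈0.3917)
After 3 (propagate distance d=36): x=20.6000 theta=47/120 (≈0.3917)
After 4 (thin lens f=49): x=20.6000 theta=-169/5880 (≈-0.0287)
Rounded to 4 decimal places: x = 20.6000, theta = -0.0287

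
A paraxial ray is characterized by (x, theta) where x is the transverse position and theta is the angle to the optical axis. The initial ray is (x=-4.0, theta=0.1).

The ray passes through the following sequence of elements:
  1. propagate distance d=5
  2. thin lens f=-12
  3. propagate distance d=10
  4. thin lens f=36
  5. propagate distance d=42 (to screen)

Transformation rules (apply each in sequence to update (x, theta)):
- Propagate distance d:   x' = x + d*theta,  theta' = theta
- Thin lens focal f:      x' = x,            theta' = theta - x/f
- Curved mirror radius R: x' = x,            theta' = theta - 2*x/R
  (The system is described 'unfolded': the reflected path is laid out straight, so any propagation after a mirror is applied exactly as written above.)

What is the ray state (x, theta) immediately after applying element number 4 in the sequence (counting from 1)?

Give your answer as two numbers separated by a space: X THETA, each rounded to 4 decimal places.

Answer: -5.4167 -0.0412

Derivation:
Initial: x=-4.0000 theta=0.1000
After 1 (propagate distance d=5): x=-3.5000 theta=0.1000
After 2 (thin lens f=-12): x=-3.5000 theta=-23/120 (≈-0.1917)
After 3 (propagate distance d=10): x=-65/12 (≈-5.4167) theta=-23/120 (≈-0.1917)
After 4 (thin lens f=36): x=-65/12 (≈-5.4167) theta=-89/2160 (≈-0.0412)
Rounded to 4 decimal places: x = -5.4167, theta = -0.0412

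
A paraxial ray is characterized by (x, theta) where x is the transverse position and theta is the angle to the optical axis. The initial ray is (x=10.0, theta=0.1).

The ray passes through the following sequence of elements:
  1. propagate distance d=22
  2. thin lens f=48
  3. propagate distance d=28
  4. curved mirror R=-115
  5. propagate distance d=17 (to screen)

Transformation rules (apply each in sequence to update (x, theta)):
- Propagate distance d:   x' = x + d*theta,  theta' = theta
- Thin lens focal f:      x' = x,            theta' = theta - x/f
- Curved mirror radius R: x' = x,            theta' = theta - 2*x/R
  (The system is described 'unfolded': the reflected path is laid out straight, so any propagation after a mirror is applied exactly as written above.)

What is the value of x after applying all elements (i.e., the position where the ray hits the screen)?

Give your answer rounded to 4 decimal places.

Initial: x=10.0000 theta=0.1000
After 1 (propagate distance d=22): x=12.2000 theta=0.1000
After 2 (thin lens f=48): x=12.2000 theta=-37/240 (≈-0.1542)
After 3 (propagate distance d=28): x=473/60 (≈7.8833) theta=-37/240 (≈-0.1542)
After 4 (curved mirror R=-115): x=473/60 (≈7.8833) theta=-157/9200 (≈-0.0171)
After 5 (propagate distance d=17 (to screen)): x=209573/27600 (≈7.5932) theta=-157/9200 (≈-0.0171)
Rounded to 4 decimal places: x = 7.5932

Answer: 7.5932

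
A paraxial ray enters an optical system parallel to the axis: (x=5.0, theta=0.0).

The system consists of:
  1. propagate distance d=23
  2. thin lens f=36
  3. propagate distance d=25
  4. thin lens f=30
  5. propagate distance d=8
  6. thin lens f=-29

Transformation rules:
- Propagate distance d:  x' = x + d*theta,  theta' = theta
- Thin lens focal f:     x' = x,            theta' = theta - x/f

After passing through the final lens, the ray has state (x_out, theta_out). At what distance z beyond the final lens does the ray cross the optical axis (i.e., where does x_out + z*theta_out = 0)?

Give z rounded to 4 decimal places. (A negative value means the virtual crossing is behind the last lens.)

Initial: x=5.0000 theta=0.0000
After 1 (propagate distance d=23): x=5.0000 theta=0.0000
After 2 (thin lens f=36): x=5.0000 theta=-5/36 (≈-0.1389)
After 3 (propagate distance d=25): x=55/36 (≈1.5278) theta=-5/36 (≈-0.1389)
After 4 (thin lens f=30): x=55/36 (≈1.5278) theta=-41/216 (≈-0.1898)
After 5 (propagate distance d=8): x=1/108 (≈0.0093) theta=-41/216 (≈-0.1898)
After 6 (thin lens f=-29): x=1/108 (≈0.0093) theta=-1187/6264 (≈-0.1895)
z_focus = -x_out/theta_out = -(1/108)/(-1187/6264) = 58/1187 ≈ 0.0489
Rounded to 4 decimal places: z = 0.0489

Answer: 0.0489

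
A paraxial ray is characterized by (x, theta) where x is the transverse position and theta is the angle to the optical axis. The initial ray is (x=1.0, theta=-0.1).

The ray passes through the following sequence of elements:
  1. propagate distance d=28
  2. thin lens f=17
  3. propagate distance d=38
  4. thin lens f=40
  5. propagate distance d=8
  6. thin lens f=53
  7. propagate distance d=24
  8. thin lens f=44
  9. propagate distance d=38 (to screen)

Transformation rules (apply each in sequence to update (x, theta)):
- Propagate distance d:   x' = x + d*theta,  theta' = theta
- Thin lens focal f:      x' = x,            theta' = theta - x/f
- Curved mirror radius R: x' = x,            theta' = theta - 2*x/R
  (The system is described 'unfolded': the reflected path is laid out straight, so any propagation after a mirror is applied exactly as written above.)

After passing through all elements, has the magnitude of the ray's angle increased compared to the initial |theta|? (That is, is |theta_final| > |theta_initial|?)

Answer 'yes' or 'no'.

Initial: x=1.0000 theta=-0.1000
After 1 (propagate distance d=28): x=-1.8000 theta=-0.1000
After 2 (thin lens f=17): x=-1.8000 theta=1/170 (≈0.0059)
After 3 (propagate distance d=38): x=-134/85 (≈-1.5765) theta=1/170 (≈0.0059)
After 4 (thin lens f=40): x=-134/85 (≈-1.5765) theta=77/1700 (≈0.0453)
After 5 (propagate distance d=8): x=-516/425 (≈-1.2141) theta=77/1700 (≈0.0453)
After 6 (thin lens f=53): x=-516/425 (≈-1.2141) theta=1229/18020 (≈0.0682)
After 7 (propagate distance d=24): x=9522/22525 (≈0.4227) theta=1229/18020 (≈0.0682)
After 8 (thin lens f=44): x=9522/22525 (≈0.4227) theta=58073/991100 (≈0.0586)
After 9 (propagate distance d=38 (to screen)): x=1312871/495550 (≈2.6493) theta=58073/991100 (≈0.0586)
|theta_initial|=0.1000 |theta_final|=58073/991100 (≈0.0586) -> not increased

Answer: no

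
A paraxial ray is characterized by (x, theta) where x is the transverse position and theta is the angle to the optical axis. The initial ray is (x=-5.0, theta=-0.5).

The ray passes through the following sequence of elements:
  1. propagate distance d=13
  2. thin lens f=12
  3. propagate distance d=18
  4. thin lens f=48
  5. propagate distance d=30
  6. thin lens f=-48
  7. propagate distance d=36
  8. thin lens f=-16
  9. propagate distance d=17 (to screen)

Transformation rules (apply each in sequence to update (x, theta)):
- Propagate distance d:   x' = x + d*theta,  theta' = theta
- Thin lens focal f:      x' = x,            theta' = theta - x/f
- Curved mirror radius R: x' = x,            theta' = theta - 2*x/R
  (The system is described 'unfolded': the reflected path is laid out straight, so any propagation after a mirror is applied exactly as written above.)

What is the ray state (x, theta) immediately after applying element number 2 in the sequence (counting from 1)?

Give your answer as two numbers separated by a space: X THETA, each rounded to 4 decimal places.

Initial: x=-5.0000 theta=-0.5000
After 1 (propagate distance d=13): x=-11.5000 theta=-0.5000
After 2 (thin lens f=12): x=-11.5000 theta=11/24 (≈0.4583)
Rounded to 4 decimal places: x = -11.5000, theta = 0.4583

Answer: -11.5000 0.4583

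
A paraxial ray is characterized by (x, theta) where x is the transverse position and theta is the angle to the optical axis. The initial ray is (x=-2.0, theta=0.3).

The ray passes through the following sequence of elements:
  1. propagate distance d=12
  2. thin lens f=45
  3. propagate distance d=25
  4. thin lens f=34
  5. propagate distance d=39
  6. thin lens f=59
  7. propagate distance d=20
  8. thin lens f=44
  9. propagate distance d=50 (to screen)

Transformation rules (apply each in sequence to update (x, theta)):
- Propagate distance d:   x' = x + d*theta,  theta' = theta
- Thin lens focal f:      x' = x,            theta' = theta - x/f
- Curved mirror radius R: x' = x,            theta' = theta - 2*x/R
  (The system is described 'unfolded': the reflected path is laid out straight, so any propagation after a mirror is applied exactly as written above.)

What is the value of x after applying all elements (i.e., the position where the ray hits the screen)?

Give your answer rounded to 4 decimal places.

Initial: x=-2.0000 theta=0.3000
After 1 (propagate distance d=12): x=1.6000 theta=0.3000
After 2 (thin lens f=45): x=1.6000 theta=119/450 (≈0.2644)
After 3 (propagate distance d=25): x=739/90 (≈8.2111) theta=119/450 (≈0.2644)
After 4 (thin lens f=34): x=739/90 (≈8.2111) theta=39/1700 (≈0.0229)
After 5 (propagate distance d=39): x=139319/15300 (≈9.1058) theta=39/1700 (≈0.0229)
After 6 (thin lens f=59): x=139319/15300 (≈9.1058) theta=-11861/90270 (≈-0.1314)
After 7 (propagate distance d=20): x=1949207/300900 (≈6.4779) theta=-11861/90270 (≈-0.1314)
After 8 (thin lens f=44): x=1949207/300900 (≈6.4779) theta=-11066461/39718800 (≈-0.2786)
After 9 (propagate distance d=50 (to screen)): x=-148013863/19859400 (≈-7.4531) theta=-11066461/39718800 (≈-0.2786)
Rounded to 4 decimal places: x = -7.4531

Answer: -7.4531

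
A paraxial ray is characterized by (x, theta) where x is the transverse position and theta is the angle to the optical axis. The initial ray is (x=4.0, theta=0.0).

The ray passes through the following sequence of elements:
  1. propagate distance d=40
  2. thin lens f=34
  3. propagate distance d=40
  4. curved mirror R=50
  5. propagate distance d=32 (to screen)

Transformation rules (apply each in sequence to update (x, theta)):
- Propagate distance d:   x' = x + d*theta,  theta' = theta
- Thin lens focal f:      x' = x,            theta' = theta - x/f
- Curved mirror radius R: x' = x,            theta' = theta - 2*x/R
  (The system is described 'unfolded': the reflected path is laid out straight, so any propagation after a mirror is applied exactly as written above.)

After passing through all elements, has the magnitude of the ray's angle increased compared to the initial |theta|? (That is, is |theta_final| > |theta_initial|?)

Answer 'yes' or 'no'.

Answer: yes

Derivation:
Initial: x=4.0000 theta=0.0000
After 1 (propagate distance d=40): x=4.0000 theta=0.0000
After 2 (thin lens f=34): x=4.0000 theta=-2/17 (≈-0.1176)
After 3 (propagate distance d=40): x=-12/17 (≈-0.7059) theta=-2/17 (≈-0.1176)
After 4 (curved mirror R=50): x=-12/17 (≈-0.7059) theta=-38/425 (≈-0.0894)
After 5 (propagate distance d=32 (to screen)): x=-1516/425 (≈-3.5671) theta=-38/425 (≈-0.0894)
|theta_initial|=0.0000 |theta_final|=38/425 (≈0.0894) -> increased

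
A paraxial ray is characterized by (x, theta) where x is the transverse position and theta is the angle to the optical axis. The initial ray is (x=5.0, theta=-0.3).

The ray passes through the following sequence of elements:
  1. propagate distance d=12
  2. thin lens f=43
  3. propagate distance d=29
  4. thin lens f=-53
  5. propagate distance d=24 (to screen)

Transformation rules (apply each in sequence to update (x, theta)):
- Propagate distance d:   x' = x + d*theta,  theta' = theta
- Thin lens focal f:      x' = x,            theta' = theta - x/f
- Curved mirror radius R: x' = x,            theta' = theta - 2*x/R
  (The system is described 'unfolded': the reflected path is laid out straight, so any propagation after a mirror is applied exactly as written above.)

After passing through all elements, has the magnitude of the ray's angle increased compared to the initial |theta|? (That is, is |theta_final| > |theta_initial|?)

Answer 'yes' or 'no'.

Answer: yes

Derivation:
Initial: x=5.0000 theta=-0.3000
After 1 (propagate distance d=12): x=1.4000 theta=-0.3000
After 2 (thin lens f=43): x=1.4000 theta=-143/430 (≈-0.3326)
After 3 (propagate distance d=29): x=-709/86 (≈-8.2442) theta=-143/430 (≈-0.3326)
After 4 (thin lens f=-53): x=-709/86 (≈-8.2442) theta=-5562/11395 (≈-0.4881)
After 5 (propagate distance d=24 (to screen)): x=-454861/22790 (≈-19.9588) theta=-5562/11395 (≈-0.4881)
|theta_initial|=0.3000 |theta_final|=5562/11395 (≈0.4881) -> increased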